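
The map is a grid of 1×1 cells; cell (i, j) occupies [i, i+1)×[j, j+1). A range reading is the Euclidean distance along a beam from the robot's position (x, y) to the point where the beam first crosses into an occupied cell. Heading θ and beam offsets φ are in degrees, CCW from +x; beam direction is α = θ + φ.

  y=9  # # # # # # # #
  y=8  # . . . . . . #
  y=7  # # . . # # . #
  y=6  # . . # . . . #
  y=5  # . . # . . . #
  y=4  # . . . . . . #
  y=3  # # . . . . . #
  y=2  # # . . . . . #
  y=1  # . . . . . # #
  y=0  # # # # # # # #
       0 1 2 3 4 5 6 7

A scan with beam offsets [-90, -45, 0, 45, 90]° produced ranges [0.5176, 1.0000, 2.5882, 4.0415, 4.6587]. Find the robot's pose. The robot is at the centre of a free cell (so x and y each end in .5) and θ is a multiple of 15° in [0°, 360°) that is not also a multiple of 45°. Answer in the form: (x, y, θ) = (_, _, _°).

Candidates: 40 free-cell centres × 16 headings = 640 poses. Raycast each; keep the one whose scan matches to 4 dp.
  (2.5, 5.5, 165°): beam 1 = 3.6235 ≠ 0.5176 ✗
  (6.5, 5.5, 345°): beam 1 = 4.6587 ≠ 0.5176 ✗
  (4.5, 1.5, 60°): beam 1 = 1.0000 ≠ 0.5176 ✗
  (2.5, 4.5, 345°): beam 1 = 1.9319 ≠ 0.5176 ✗
  (5.5, 1.5, 60°): beam 1 = 0.5774 ≠ 0.5176 ✗
  …
  (2.5, 3.5, 285°): r_1=0.5176, r_2=1.0000, r_3=2.5882, r_4=4.0415, r_5=4.6587 — all match ✓
No second candidate reproduces the full scan.

(x, y, θ) = (2.5, 3.5, 285°)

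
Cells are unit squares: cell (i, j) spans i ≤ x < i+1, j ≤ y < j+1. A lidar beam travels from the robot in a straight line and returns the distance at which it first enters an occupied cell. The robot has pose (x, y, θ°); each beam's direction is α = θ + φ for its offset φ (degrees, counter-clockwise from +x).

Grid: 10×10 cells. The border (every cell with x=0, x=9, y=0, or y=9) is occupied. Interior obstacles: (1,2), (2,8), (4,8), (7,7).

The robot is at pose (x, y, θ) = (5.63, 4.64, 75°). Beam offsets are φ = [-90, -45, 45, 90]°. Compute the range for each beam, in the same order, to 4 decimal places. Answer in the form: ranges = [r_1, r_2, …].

ranges = [3.4889, 3.8913, 5.0345, 4.7933]

beam 1: φ=-90°, α=345°
  d=(0.9659,-0.2588)  start (5,4)  tX=0.3831 tY=2.4728  stride 1/|dx|=1.0353 1/|dy|=3.8637
    cross x-line → (6,4), t=0.3831
    cross x-line → (7,4), t=1.4183
    cross x-line → (8,4), t=2.4536
    cross y-line → (8,3), t=2.4728
    cross x-line → (9,3), t=3.4889 (wall)
  → r_1 = 3.4889
beam 2: φ=-45°, α=30°
  d=(0.8660,0.5000)  start (5,4)  tX=0.4272 tY=0.7200  stride 1/|dx|=1.1547 1/|dy|=2.0000
    cross x-line → (6,4), t=0.4272
    cross y-line → (6,5), t=0.7200
    cross x-line → (7,5), t=1.5819
    cross y-line → (7,6), t=2.7200
    cross x-line → (8,6), t=2.7366
    cross x-line → (9,6), t=3.8913 (wall)
  → r_2 = 3.8913
beam 3: φ=45°, α=120°
  d=(-0.5000,0.8660)  start (5,4)  tX=1.2600 tY=0.4157  stride 1/|dx|=2.0000 1/|dy|=1.1547
    cross y-line → (5,5), t=0.4157
    cross x-line → (4,5), t=1.2600
    cross y-line → (4,6), t=1.5704
    cross y-line → (4,7), t=2.7251
    cross x-line → (3,7), t=3.2600
    cross y-line → (3,8), t=3.8798
    cross y-line → (3,9), t=5.0345 (wall)
  → r_3 = 5.0345
beam 4: φ=90°, α=165°
  d=(-0.9659,0.2588)  start (5,4)  tX=0.6522 tY=1.3909  stride 1/|dx|=1.0353 1/|dy|=3.8637
    cross x-line → (4,4), t=0.6522
    cross y-line → (4,5), t=1.3909
    cross x-line → (3,5), t=1.6875
    cross x-line → (2,5), t=2.7228
    cross x-line → (1,5), t=3.7581
    cross x-line → (0,5), t=4.7933 (wall)
  → r_4 = 4.7933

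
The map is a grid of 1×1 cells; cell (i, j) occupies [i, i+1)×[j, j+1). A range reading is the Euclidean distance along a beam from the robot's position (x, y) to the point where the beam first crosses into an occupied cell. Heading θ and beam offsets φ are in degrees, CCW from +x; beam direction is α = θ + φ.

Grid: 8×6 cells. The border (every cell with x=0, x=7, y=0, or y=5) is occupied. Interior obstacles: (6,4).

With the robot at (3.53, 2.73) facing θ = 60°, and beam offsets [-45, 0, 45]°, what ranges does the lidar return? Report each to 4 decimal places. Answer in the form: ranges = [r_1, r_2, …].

ranges = [3.5924, 2.6212, 2.3501]

beam 1: φ=-45°, α=15°
  direction (0.9659, 0.2588); cell (3,2); t to first gridline: x 0.4866, y 1.0432 (then +1.0353 / +3.8637)
    (4,2) via x @ 0.4866
    (4,3) via y @ 1.0432
    (5,3) via x @ 1.5219
    (6,3) via x @ 2.5571
    (7,3) via x @ 3.5924  # hit
  → r_1 = 3.5924
beam 2: φ=0°, α=60°
  direction (0.5000, 0.8660); cell (3,2); t to first gridline: x 0.9400, y 0.3118 (then +2.0000 / +1.1547)
    (3,3) via y @ 0.3118
    (4,3) via x @ 0.9400
    (4,4) via y @ 1.4665
    (4,5) via y @ 2.6212  # hit
  → r_2 = 2.6212
beam 3: φ=45°, α=105°
  direction (-0.2588, 0.9659); cell (3,2); t to first gridline: x 2.0478, y 0.2795 (then +3.8637 / +1.0353)
    (3,3) via y @ 0.2795
    (3,4) via y @ 1.3148
    (2,4) via x @ 2.0478
    (2,5) via y @ 2.3501  # hit
  → r_3 = 2.3501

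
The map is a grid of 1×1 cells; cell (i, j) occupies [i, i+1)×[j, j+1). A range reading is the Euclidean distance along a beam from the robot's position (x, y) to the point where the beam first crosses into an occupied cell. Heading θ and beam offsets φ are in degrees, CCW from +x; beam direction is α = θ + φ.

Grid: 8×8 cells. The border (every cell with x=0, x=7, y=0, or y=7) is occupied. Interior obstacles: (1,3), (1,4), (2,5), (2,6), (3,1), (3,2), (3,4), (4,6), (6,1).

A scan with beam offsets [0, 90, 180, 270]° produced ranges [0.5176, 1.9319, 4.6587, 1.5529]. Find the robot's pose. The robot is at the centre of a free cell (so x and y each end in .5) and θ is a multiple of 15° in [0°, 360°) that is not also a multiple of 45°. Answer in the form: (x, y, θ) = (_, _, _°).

(x, y, θ) = (2.5, 3.5, 195°)

Enumerate (i+0.5, j+0.5, θ) over the 27 free cells and 16 admissible headings. For each, cast all 4 beams and compare to the given ranges.
  (2.5, 3.5, 330°): beam 1 = 1.0000 ≠ 0.5176 ✗
  (6.5, 3.5, 120°): beam 1 = 3.0000 ≠ 0.5176 ✗
  (3.5, 6.5, 285°): beam 1 = 1.5529 ≠ 0.5176 ✗
  (2.5, 3.5, 345°): beam 1 = 4.6587 ≠ 0.5176 ✗
  (4.5, 5.5, 30°): beam 1 = 2.8868 ≠ 0.5176 ✗
  …
  (2.5, 3.5, 195°): r_1=0.5176, r_2=1.9319, r_3=4.6587, r_4=1.5529 — all match ✓
Only this pose fits every beam.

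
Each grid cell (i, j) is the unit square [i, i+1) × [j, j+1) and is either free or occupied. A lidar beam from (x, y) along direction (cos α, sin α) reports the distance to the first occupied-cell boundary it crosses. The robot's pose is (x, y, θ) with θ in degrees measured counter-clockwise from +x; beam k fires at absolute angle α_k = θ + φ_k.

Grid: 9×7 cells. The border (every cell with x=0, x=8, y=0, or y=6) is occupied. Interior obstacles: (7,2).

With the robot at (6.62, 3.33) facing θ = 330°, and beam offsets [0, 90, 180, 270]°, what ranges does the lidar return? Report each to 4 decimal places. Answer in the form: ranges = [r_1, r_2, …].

ranges = [0.6600, 2.7600, 5.3400, 2.6905]

beam 1: φ=0°, α=330°
  cosα=0.8660 sinα=-0.5000 | (6,3) | tMaxX 0.4388 tMaxY 0.6600 | tΔX 1.1547 tΔY 2.0000
    t=0.4388 [x] (7,3)
    t=0.6600 [y] (7,2) — stop
  → r_1 = 0.6600
beam 2: φ=90°, α=60°
  cosα=0.5000 sinα=0.8660 | (6,3) | tMaxX 0.7600 tMaxY 0.7736 | tΔX 2.0000 tΔY 1.1547
    t=0.7600 [x] (7,3)
    t=0.7736 [y] (7,4)
    t=1.9283 [y] (7,5)
    t=2.7600 [x] (8,5) — stop
  → r_2 = 2.7600
beam 3: φ=180°, α=150°
  cosα=-0.8660 sinα=0.5000 | (6,3) | tMaxX 0.7159 tMaxY 1.3400 | tΔX 1.1547 tΔY 2.0000
    t=0.7159 [x] (5,3)
    t=1.3400 [y] (5,4)
    t=1.8706 [x] (4,4)
    t=3.0253 [x] (3,4)
    t=3.3400 [y] (3,5)
    t=4.1800 [x] (2,5)
    t=5.3347 [x] (1,5)
    t=5.3400 [y] (1,6) — stop
  → r_3 = 5.3400
beam 4: φ=270°, α=240°
  cosα=-0.5000 sinα=-0.8660 | (6,3) | tMaxX 1.2400 tMaxY 0.3811 | tΔX 2.0000 tΔY 1.1547
    t=0.3811 [y] (6,2)
    t=1.2400 [x] (5,2)
    t=1.5358 [y] (5,1)
    t=2.6905 [y] (5,0) — stop
  → r_4 = 2.6905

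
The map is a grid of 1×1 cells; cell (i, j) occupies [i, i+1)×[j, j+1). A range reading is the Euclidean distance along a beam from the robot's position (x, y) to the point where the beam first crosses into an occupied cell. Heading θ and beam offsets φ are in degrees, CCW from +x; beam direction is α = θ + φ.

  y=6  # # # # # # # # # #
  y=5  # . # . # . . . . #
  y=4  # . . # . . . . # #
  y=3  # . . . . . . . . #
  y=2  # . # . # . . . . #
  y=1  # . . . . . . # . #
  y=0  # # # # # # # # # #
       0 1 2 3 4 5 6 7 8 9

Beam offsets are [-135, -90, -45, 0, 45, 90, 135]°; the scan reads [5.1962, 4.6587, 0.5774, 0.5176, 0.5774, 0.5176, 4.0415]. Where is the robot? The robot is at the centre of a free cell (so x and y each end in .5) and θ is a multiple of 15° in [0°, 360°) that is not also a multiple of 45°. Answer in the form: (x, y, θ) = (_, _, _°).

The pose lattice has 33·16 = 528 candidates. Test each by forward raycasting.
  (8.5, 2.5, 255°): beam 1 = 4.0415 ≠ 5.1962 ✗
  (7.5, 3.5, 345°): beam 1 = 2.8868 ≠ 5.1962 ✗
  (7.5, 5.5, 75°): beam 1 = 1.0000 ≠ 5.1962 ✗
  …
  (4.5, 4.5, 105°): r_1=5.1962, r_2=4.6587, r_3=0.5774, r_4=0.5176, r_5=0.5774, r_6=0.5176, r_7=4.0415 — all match ✓
Only this pose fits every beam.

(x, y, θ) = (4.5, 4.5, 105°)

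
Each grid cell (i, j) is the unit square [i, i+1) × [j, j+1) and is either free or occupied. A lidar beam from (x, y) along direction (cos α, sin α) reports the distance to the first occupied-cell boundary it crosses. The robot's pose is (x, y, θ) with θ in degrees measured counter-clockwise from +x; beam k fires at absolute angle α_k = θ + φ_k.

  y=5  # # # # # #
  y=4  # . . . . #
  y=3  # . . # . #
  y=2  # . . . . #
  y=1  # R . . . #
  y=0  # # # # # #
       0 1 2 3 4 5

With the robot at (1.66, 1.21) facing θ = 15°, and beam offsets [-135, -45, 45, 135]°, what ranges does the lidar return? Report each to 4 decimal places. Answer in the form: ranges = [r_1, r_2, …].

ranges = [0.2425, 0.4200, 2.6800, 0.7621]

beam 1: φ=-135°, α=240°
  cosα=-0.5000 sinα=-0.8660 | (1,1) | tMaxX 1.3200 tMaxY 0.2425 | tΔX 2.0000 tΔY 1.1547
    t=0.2425 [y] (1,0) — stop
  → r_1 = 0.2425
beam 2: φ=-45°, α=330°
  cosα=0.8660 sinα=-0.5000 | (1,1) | tMaxX 0.3926 tMaxY 0.4200 | tΔX 1.1547 tΔY 2.0000
    t=0.3926 [x] (2,1)
    t=0.4200 [y] (2,0) — stop
  → r_2 = 0.4200
beam 3: φ=45°, α=60°
  cosα=0.5000 sinα=0.8660 | (1,1) | tMaxX 0.6800 tMaxY 0.9122 | tΔX 2.0000 tΔY 1.1547
    t=0.6800 [x] (2,1)
    t=0.9122 [y] (2,2)
    t=2.0669 [y] (2,3)
    t=2.6800 [x] (3,3) — stop
  → r_3 = 2.6800
beam 4: φ=135°, α=150°
  cosα=-0.8660 sinα=0.5000 | (1,1) | tMaxX 0.7621 tMaxY 1.5800 | tΔX 1.1547 tΔY 2.0000
    t=0.7621 [x] (0,1) — stop
  → r_4 = 0.7621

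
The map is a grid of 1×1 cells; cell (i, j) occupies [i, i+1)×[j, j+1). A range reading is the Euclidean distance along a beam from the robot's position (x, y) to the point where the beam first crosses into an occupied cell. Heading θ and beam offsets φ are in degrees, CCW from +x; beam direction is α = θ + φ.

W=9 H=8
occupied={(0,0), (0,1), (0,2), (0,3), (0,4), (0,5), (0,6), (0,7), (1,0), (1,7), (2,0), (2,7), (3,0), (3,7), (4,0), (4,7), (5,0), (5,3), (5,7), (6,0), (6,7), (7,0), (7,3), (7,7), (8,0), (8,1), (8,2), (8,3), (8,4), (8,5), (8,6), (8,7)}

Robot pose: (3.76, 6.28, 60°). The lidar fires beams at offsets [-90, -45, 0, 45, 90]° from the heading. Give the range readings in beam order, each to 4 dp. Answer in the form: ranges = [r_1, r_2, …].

beam 1: φ=-90°, α=330°
  direction (0.8660, -0.5000); cell (3,6); t to first gridline: x 0.2771, y 0.5600 (then +1.1547 / +2.0000)
    (4,6) via x @ 0.2771
    (4,5) via y @ 0.5600
    (5,5) via x @ 1.4318
    (5,4) via y @ 2.5600
    (6,4) via x @ 2.5865
    (7,4) via x @ 3.7412
    (7,3) via y @ 4.5600  # hit
  → r_1 = 4.5600
beam 2: φ=-45°, α=15°
  direction (0.9659, 0.2588); cell (3,6); t to first gridline: x 0.2485, y 2.7819 (then +1.0353 / +3.8637)
    (4,6) via x @ 0.2485
    (5,6) via x @ 1.2837
    (6,6) via x @ 2.3190
    (6,7) via y @ 2.7819  # hit
  → r_2 = 2.7819
beam 3: φ=0°, α=60°
  direction (0.5000, 0.8660); cell (3,6); t to first gridline: x 0.4800, y 0.8314 (then +2.0000 / +1.1547)
    (4,6) via x @ 0.4800
    (4,7) via y @ 0.8314  # hit
  → r_3 = 0.8314
beam 4: φ=45°, α=105°
  direction (-0.2588, 0.9659); cell (3,6); t to first gridline: x 2.9364, y 0.7454 (then +3.8637 / +1.0353)
    (3,7) via y @ 0.7454  # hit
  → r_4 = 0.7454
beam 5: φ=90°, α=150°
  direction (-0.8660, 0.5000); cell (3,6); t to first gridline: x 0.8776, y 1.4400 (then +1.1547 / +2.0000)
    (2,6) via x @ 0.8776
    (2,7) via y @ 1.4400  # hit
  → r_5 = 1.4400

ranges = [4.5600, 2.7819, 0.8314, 0.7454, 1.4400]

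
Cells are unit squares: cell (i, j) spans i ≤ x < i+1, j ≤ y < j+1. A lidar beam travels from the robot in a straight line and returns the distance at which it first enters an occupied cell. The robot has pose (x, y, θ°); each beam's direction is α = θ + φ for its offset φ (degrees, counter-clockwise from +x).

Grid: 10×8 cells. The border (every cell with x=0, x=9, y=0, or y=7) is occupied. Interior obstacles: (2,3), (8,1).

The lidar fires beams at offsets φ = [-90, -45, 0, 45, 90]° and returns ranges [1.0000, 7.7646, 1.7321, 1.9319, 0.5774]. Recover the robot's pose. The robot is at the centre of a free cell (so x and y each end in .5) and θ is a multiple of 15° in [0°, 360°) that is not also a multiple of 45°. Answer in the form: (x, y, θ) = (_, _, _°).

Candidates: 46 free-cell centres × 16 headings = 736 poses. Raycast each; keep the one whose scan matches to 4 dp.
  (1.5, 3.5, 165°): beam 1 = 3.6235 ≠ 1.0000 ✗
  (1.5, 6.5, 165°): beam 1 = 0.5176 ≠ 1.0000 ✗
  (5.5, 3.5, 30°): beam 1 = 2.8868 ≠ 1.0000 ✗
  (5.5, 4.5, 210°): beam 1 = 2.8868 ≠ 1.0000 ✗
  …
  (1.5, 1.5, 60°): r_1=1.0000, r_2=7.7646, r_3=1.7321, r_4=1.9319, r_5=0.5774 — all match ✓
No second candidate reproduces the full scan.

(x, y, θ) = (1.5, 1.5, 60°)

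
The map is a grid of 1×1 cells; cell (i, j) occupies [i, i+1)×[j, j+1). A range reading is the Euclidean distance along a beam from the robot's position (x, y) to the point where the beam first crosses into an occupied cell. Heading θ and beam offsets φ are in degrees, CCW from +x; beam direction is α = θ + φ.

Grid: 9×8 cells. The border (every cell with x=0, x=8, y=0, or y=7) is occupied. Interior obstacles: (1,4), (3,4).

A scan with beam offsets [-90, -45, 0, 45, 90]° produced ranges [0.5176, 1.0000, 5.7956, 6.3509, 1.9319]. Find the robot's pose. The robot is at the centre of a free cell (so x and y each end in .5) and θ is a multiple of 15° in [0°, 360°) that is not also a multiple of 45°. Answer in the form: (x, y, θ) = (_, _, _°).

The pose lattice has 40·16 = 640 candidates. Test each by forward raycasting.
  (7.5, 6.5, 60°): beam 1 = 0.5774 ≠ 0.5176 ✗
  (1.5, 6.5, 210°): beam 1 = 0.5774 ≠ 0.5176 ✗
  (2.5, 3.5, 255°): beam 1 = 1.5529 ≠ 0.5176 ✗
  …
  (7.5, 6.5, 195°): r_1=0.5176, r_2=1.0000, r_3=5.7956, r_4=6.3509, r_5=1.9319 — all match ✓
Unique over the lattice → pose = (7.5, 6.5, 195°).

(x, y, θ) = (7.5, 6.5, 195°)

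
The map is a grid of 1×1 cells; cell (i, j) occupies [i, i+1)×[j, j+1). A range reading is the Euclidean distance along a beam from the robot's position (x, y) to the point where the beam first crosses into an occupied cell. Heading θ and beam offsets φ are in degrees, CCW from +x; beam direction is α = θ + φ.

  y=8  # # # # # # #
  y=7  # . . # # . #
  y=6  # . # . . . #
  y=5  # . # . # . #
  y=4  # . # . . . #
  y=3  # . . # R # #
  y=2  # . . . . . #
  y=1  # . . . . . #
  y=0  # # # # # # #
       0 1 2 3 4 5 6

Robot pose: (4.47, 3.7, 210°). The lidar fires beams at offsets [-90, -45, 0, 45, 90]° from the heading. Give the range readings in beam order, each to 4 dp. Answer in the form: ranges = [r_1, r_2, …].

ranges = [2.9400, 0.4866, 0.5427, 2.7952, 3.0600]

beam 1: φ=-90°, α=120°
  direction (-0.5000, 0.8660); cell (4,3); t to first gridline: x 0.9400, y 0.3464 (then +2.0000 / +1.1547)
    (4,4) via y @ 0.3464
    (3,4) via x @ 0.9400
    (3,5) via y @ 1.5011
    (3,6) via y @ 2.6558
    (2,6) via x @ 2.9400  # hit
  → r_1 = 2.9400
beam 2: φ=-45°, α=165°
  direction (-0.9659, 0.2588); cell (4,3); t to first gridline: x 0.4866, y 1.1591 (then +1.0353 / +3.8637)
    (3,3) via x @ 0.4866  # hit
  → r_2 = 0.4866
beam 3: φ=0°, α=210°
  direction (-0.8660, -0.5000); cell (4,3); t to first gridline: x 0.5427, y 1.4000 (then +1.1547 / +2.0000)
    (3,3) via x @ 0.5427  # hit
  → r_3 = 0.5427
beam 4: φ=45°, α=255°
  direction (-0.2588, -0.9659); cell (4,3); t to first gridline: x 1.8159, y 0.7247 (then +3.8637 / +1.0353)
    (4,2) via y @ 0.7247
    (4,1) via y @ 1.7600
    (3,1) via x @ 1.8159
    (3,0) via y @ 2.7952  # hit
  → r_4 = 2.7952
beam 5: φ=90°, α=300°
  direction (0.5000, -0.8660); cell (4,3); t to first gridline: x 1.0600, y 0.8083 (then +2.0000 / +1.1547)
    (4,2) via y @ 0.8083
    (5,2) via x @ 1.0600
    (5,1) via y @ 1.9630
    (6,1) via x @ 3.0600  # hit
  → r_5 = 3.0600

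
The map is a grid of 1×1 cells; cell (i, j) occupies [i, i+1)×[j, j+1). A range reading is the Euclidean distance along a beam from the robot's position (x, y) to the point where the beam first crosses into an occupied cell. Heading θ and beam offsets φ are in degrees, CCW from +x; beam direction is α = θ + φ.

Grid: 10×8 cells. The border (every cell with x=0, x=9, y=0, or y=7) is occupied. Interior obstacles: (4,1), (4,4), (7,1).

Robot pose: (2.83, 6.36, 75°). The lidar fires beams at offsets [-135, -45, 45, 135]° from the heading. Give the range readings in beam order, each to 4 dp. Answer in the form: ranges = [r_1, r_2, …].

beam 1: φ=-135°, α=300°
  dir = (cos 300°, sin 300°) = (0.5000, -0.8660); from cell (2,6)
  next x-line at t=0.3400, next y-line at t=0.4157; Δt_x=2.0000, Δt_y=1.1547
    x: enter (3,6) at t=0.3400
    y: enter (3,5) at t=0.4157
    y: enter (3,4) at t=1.5704
    x: enter (4,4) at t=2.3400 ← occupied
  → r_1 = 2.3400
beam 2: φ=-45°, α=30°
  dir = (cos 30°, sin 30°) = (0.8660, 0.5000); from cell (2,6)
  next x-line at t=0.1963, next y-line at t=1.2800; Δt_x=1.1547, Δt_y=2.0000
    x: enter (3,6) at t=0.1963
    y: enter (3,7) at t=1.2800 ← occupied
  → r_2 = 1.2800
beam 3: φ=45°, α=120°
  dir = (cos 120°, sin 120°) = (-0.5000, 0.8660); from cell (2,6)
  next x-line at t=1.6600, next y-line at t=0.7390; Δt_x=2.0000, Δt_y=1.1547
    y: enter (2,7) at t=0.7390 ← occupied
  → r_3 = 0.7390
beam 4: φ=135°, α=210°
  dir = (cos 210°, sin 210°) = (-0.8660, -0.5000); from cell (2,6)
  next x-line at t=0.9584, next y-line at t=0.7200; Δt_x=1.1547, Δt_y=2.0000
    y: enter (2,5) at t=0.7200
    x: enter (1,5) at t=0.9584
    x: enter (0,5) at t=2.1131 ← occupied
  → r_4 = 2.1131

ranges = [2.3400, 1.2800, 0.7390, 2.1131]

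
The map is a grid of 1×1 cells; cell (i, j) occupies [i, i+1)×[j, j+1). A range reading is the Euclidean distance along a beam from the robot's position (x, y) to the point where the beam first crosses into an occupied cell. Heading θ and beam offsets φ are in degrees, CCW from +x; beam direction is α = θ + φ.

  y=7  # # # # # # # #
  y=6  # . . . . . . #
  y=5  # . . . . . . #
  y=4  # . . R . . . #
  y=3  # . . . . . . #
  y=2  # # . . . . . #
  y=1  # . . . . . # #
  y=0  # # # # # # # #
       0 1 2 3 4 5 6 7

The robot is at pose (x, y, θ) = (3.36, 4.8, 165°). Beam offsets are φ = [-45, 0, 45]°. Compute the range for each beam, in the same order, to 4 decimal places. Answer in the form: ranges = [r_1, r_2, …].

beam 1: φ=-45°, α=120°
  cosα=-0.5000 sinα=0.8660 | (3,4) | tMaxX 0.7200 tMaxY 0.2309 | tΔX 2.0000 tΔY 1.1547
    t=0.2309 [y] (3,5)
    t=0.7200 [x] (2,5)
    t=1.3856 [y] (2,6)
    t=2.5403 [y] (2,7) — stop
  → r_1 = 2.5403
beam 2: φ=0°, α=165°
  cosα=-0.9659 sinα=0.2588 | (3,4) | tMaxX 0.3727 tMaxY 0.7727 | tΔX 1.0353 tΔY 3.8637
    t=0.3727 [x] (2,4)
    t=0.7727 [y] (2,5)
    t=1.4080 [x] (1,5)
    t=2.4433 [x] (0,5) — stop
  → r_2 = 2.4433
beam 3: φ=45°, α=210°
  cosα=-0.8660 sinα=-0.5000 | (3,4) | tMaxX 0.4157 tMaxY 1.6000 | tΔX 1.1547 tΔY 2.0000
    t=0.4157 [x] (2,4)
    t=1.5704 [x] (1,4)
    t=1.6000 [y] (1,3)
    t=2.7251 [x] (0,3) — stop
  → r_3 = 2.7251

ranges = [2.5403, 2.4433, 2.7251]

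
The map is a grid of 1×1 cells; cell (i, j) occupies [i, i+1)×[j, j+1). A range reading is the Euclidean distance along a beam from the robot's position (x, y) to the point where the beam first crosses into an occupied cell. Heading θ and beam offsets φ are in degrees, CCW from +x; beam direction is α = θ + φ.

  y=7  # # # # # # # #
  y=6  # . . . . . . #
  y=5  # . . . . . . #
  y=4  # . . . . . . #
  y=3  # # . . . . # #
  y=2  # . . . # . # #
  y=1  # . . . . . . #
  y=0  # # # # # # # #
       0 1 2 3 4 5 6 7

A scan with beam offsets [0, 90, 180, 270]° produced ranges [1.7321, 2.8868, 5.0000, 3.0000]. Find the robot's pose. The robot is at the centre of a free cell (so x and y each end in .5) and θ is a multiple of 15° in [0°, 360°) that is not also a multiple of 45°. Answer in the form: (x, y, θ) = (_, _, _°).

(x, y, θ) = (3.5, 5.5, 60°)

The pose lattice has 32·16 = 512 candidates. Test each by forward raycasting.
  (4.5, 4.5, 150°): beam 1 = 4.0415 ≠ 1.7321 ✗
  (3.5, 3.5, 60°): beam 1 = 4.0415 ≠ 1.7321 ✗
  (5.5, 6.5, 240°): beam 1 = 6.3509 ≠ 1.7321 ✗
  …
  (3.5, 5.5, 60°): r_1=1.7321, r_2=2.8868, r_3=5.0000, r_4=3.0000 — all match ✓
Unique over the lattice → pose = (3.5, 5.5, 60°).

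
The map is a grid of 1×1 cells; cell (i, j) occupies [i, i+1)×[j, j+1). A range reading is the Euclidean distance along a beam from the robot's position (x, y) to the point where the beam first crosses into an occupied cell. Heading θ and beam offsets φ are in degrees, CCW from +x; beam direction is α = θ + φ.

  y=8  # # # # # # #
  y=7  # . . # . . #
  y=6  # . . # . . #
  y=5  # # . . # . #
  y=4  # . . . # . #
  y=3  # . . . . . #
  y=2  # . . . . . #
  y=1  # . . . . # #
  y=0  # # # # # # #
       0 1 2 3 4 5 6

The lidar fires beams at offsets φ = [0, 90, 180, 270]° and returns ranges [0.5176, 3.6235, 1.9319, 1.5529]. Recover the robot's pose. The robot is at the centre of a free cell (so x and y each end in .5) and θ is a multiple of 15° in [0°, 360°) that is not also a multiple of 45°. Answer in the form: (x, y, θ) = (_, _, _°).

(x, y, θ) = (4.5, 3.5, 105°)

Candidates: 29 free-cell centres × 16 headings = 464 poses. Raycast each; keep the one whose scan matches to 4 dp.
  (2.5, 3.5, 255°): beam 1 = 2.5882 ≠ 0.5176 ✗
  (2.5, 3.5, 165°): beam 1 = 1.5529 ≠ 0.5176 ✗
  (5.5, 6.5, 210°): beam 1 = 1.0000 ≠ 0.5176 ✗
  …
  (4.5, 3.5, 105°): r_1=0.5176, r_2=3.6235, r_3=1.9319, r_4=1.5529 — all match ✓
No second candidate reproduces the full scan.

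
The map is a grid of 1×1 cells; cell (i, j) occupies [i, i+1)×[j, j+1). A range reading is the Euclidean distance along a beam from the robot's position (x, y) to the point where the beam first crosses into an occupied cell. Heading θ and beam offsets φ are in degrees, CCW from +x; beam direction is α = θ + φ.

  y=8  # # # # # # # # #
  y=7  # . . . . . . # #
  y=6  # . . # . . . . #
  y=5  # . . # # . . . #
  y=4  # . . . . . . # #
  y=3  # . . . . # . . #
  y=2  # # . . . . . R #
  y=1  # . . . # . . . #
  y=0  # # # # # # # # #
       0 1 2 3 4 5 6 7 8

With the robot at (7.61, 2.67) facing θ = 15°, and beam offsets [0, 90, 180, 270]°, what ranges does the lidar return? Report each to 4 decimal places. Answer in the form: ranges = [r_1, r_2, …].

ranges = [0.4038, 1.3769, 2.7021, 1.5068]

beam 1: φ=0°, α=15°
  d=(0.9659,0.2588)  start (7,2)  tX=0.4038 tY=1.2750  stride 1/|dx|=1.0353 1/|dy|=3.8637
    cross x-line → (8,2), t=0.4038 (wall)
  → r_1 = 0.4038
beam 2: φ=90°, α=105°
  d=(-0.2588,0.9659)  start (7,2)  tX=2.3569 tY=0.3416  stride 1/|dx|=3.8637 1/|dy|=1.0353
    cross y-line → (7,3), t=0.3416
    cross y-line → (7,4), t=1.3769 (wall)
  → r_2 = 1.3769
beam 3: φ=180°, α=195°
  d=(-0.9659,-0.2588)  start (7,2)  tX=0.6315 tY=2.5887  stride 1/|dx|=1.0353 1/|dy|=3.8637
    cross x-line → (6,2), t=0.6315
    cross x-line → (5,2), t=1.6668
    cross y-line → (5,1), t=2.5887
    cross x-line → (4,1), t=2.7021 (wall)
  → r_3 = 2.7021
beam 4: φ=270°, α=285°
  d=(0.2588,-0.9659)  start (7,2)  tX=1.5068 tY=0.6936  stride 1/|dx|=3.8637 1/|dy|=1.0353
    cross y-line → (7,1), t=0.6936
    cross x-line → (8,1), t=1.5068 (wall)
  → r_4 = 1.5068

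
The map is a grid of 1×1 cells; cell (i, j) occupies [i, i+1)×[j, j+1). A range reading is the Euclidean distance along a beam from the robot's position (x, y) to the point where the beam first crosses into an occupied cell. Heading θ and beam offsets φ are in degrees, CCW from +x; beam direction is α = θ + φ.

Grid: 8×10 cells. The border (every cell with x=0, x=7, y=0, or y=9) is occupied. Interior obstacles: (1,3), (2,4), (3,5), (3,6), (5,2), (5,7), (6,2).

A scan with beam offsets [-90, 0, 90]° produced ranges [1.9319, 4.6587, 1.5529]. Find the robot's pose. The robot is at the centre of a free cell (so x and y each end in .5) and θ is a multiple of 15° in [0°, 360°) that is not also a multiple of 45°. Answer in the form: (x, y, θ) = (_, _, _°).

(x, y, θ) = (2.5, 7.5, 15°)

The pose lattice has 41·16 = 656 candidates. Test each by forward raycasting.
  (6.5, 8.5, 75°): beam 1 = 0.5176 ≠ 1.9319 ✗
  (2.5, 1.5, 165°): beam 1 = 3.6235 ≠ 1.9319 ✗
  (1.5, 7.5, 255°): beam 1 = 0.5176 ≠ 1.9319 ✗
  (1.5, 2.5, 330°): beam 1 = 1.0000 ≠ 1.9319 ✗
  …
  (2.5, 7.5, 15°): r_1=1.9319, r_2=4.6587, r_3=1.5529 — all match ✓
Unique over the lattice → pose = (2.5, 7.5, 15°).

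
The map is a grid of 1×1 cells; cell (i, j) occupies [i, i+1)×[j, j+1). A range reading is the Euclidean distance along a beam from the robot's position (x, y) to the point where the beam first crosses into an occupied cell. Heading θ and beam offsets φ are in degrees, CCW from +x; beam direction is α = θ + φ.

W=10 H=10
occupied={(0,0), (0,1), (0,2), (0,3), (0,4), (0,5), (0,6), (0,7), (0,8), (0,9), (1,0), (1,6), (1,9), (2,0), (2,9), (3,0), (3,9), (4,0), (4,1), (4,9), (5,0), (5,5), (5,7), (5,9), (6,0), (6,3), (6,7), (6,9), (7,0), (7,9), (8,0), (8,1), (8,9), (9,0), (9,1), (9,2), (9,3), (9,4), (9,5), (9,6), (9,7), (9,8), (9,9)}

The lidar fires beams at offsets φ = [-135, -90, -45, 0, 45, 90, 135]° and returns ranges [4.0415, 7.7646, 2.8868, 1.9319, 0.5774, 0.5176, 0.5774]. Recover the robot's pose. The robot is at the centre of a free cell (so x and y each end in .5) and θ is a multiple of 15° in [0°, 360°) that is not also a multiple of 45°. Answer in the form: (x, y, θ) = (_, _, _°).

Enumerate (i+0.5, j+0.5, θ) over the 57 free cells and 16 admissible headings. For each, cast all 7 beams and compare to the given ranges.
  (7.5, 8.5, 210°): beam 1 = 0.5176 ≠ 4.0415 ✗
  (4.5, 4.5, 165°): beam 1 = 1.0000 ≠ 4.0415 ✗
  (6.5, 1.5, 150°): beam 1 = 1.5529 ≠ 4.0415 ✗
  (6.5, 2.5, 75°): beam 1 = 1.7321 ≠ 4.0415 ✗
  (2.5, 4.5, 240°): beam 1 = 1.9319 ≠ 4.0415 ✗
  …
  (3.5, 1.5, 195°): r_1=4.0415, r_2=7.7646, r_3=2.8868, r_4=1.9319, r_5=0.5774, r_6=0.5176, r_7=0.5774 — all match ✓
Unique over the lattice → pose = (3.5, 1.5, 195°).

(x, y, θ) = (3.5, 1.5, 195°)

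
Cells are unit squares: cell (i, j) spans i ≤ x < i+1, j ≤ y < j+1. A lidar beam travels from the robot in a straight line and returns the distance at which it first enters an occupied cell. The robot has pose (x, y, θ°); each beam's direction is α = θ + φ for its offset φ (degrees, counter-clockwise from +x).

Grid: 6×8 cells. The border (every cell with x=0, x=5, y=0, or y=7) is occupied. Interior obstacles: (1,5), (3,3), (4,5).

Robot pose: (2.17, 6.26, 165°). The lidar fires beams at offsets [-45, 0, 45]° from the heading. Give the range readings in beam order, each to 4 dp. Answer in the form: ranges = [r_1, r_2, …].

beam 1: φ=-45°, α=120°
  direction (-0.5000, 0.8660); cell (2,6); t to first gridline: x 0.3400, y 0.8545 (then +2.0000 / +1.1547)
    (1,6) via x @ 0.3400
    (1,7) via y @ 0.8545  # hit
  → r_1 = 0.8545
beam 2: φ=0°, α=165°
  direction (-0.9659, 0.2588); cell (2,6); t to first gridline: x 0.1760, y 2.8591 (then +1.0353 / +3.8637)
    (1,6) via x @ 0.1760
    (0,6) via x @ 1.2113  # hit
  → r_2 = 1.2113
beam 3: φ=45°, α=210°
  direction (-0.8660, -0.5000); cell (2,6); t to first gridline: x 0.1963, y 0.5200 (then +1.1547 / +2.0000)
    (1,6) via x @ 0.1963
    (1,5) via y @ 0.5200  # hit
  → r_3 = 0.5200

ranges = [0.8545, 1.2113, 0.5200]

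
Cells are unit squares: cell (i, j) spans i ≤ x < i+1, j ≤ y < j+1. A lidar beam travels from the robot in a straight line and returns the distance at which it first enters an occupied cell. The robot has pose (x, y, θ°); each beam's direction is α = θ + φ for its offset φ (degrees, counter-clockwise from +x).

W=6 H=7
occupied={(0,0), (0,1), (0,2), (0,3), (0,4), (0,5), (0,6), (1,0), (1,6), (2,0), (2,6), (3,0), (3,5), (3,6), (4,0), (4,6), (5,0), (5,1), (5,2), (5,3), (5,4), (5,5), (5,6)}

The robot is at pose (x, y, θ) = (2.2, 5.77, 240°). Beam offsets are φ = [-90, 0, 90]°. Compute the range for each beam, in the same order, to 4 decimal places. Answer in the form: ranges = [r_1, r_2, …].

beam 1: φ=-90°, α=150°
  cosα=-0.8660 sinα=0.5000 | (2,5) | tMaxX 0.2309 tMaxY 0.4600 | tΔX 1.1547 tΔY 2.0000
    t=0.2309 [x] (1,5)
    t=0.4600 [y] (1,6) — stop
  → r_1 = 0.4600
beam 2: φ=0°, α=240°
  cosα=-0.5000 sinα=-0.8660 | (2,5) | tMaxX 0.4000 tMaxY 0.8891 | tΔX 2.0000 tΔY 1.1547
    t=0.4000 [x] (1,5)
    t=0.8891 [y] (1,4)
    t=2.0438 [y] (1,3)
    t=2.4000 [x] (0,3) — stop
  → r_2 = 2.4000
beam 3: φ=90°, α=330°
  cosα=0.8660 sinα=-0.5000 | (2,5) | tMaxX 0.9238 tMaxY 1.5400 | tΔX 1.1547 tΔY 2.0000
    t=0.9238 [x] (3,5) — stop
  → r_3 = 0.9238

ranges = [0.4600, 2.4000, 0.9238]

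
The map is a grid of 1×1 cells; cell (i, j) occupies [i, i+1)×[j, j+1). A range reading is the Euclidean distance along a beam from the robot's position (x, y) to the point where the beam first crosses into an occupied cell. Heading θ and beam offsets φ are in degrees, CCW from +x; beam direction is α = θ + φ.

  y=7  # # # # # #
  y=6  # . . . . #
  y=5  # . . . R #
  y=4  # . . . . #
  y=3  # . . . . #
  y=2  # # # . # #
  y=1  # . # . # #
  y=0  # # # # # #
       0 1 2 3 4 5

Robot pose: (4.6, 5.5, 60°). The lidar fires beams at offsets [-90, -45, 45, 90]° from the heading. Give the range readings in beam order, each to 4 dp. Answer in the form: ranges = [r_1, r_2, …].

ranges = [0.4619, 0.4141, 1.5529, 3.0000]

beam 1: φ=-90°, α=330°
  cosα=0.8660 sinα=-0.5000 | (4,5) | tMaxX 0.4619 tMaxY 1.0000 | tΔX 1.1547 tΔY 2.0000
    t=0.4619 [x] (5,5) — stop
  → r_1 = 0.4619
beam 2: φ=-45°, α=15°
  cosα=0.9659 sinα=0.2588 | (4,5) | tMaxX 0.4141 tMaxY 1.9319 | tΔX 1.0353 tΔY 3.8637
    t=0.4141 [x] (5,5) — stop
  → r_2 = 0.4141
beam 3: φ=45°, α=105°
  cosα=-0.2588 sinα=0.9659 | (4,5) | tMaxX 2.3182 tMaxY 0.5176 | tΔX 3.8637 tΔY 1.0353
    t=0.5176 [y] (4,6)
    t=1.5529 [y] (4,7) — stop
  → r_3 = 1.5529
beam 4: φ=90°, α=150°
  cosα=-0.8660 sinα=0.5000 | (4,5) | tMaxX 0.6928 tMaxY 1.0000 | tΔX 1.1547 tΔY 2.0000
    t=0.6928 [x] (3,5)
    t=1.0000 [y] (3,6)
    t=1.8475 [x] (2,6)
    t=3.0000 [y] (2,7) — stop
  → r_4 = 3.0000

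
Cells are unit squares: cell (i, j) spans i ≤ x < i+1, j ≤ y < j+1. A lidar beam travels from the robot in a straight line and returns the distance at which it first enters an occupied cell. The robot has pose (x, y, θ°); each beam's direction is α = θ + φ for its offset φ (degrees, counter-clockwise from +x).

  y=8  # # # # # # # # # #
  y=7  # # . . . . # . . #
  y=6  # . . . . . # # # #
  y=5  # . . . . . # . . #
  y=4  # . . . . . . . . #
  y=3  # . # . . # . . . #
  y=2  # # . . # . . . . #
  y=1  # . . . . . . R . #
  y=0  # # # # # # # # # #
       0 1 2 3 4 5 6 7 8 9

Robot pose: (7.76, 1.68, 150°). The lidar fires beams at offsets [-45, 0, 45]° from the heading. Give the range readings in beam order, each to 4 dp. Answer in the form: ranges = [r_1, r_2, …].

beam 1: φ=-45°, α=105°
  d=(-0.2588,0.9659)  start (7,1)  tX=2.9364 tY=0.3313  stride 1/|dx|=3.8637 1/|dy|=1.0353
    cross y-line → (7,2), t=0.3313
    cross y-line → (7,3), t=1.3666
    cross y-line → (7,4), t=2.4018
    cross x-line → (6,4), t=2.9364
    cross y-line → (6,5), t=3.4371 (wall)
  → r_1 = 3.4371
beam 2: φ=0°, α=150°
  d=(-0.8660,0.5000)  start (7,1)  tX=0.8776 tY=0.6400  stride 1/|dx|=1.1547 1/|dy|=2.0000
    cross y-line → (7,2), t=0.6400
    cross x-line → (6,2), t=0.8776
    cross x-line → (5,2), t=2.0323
    cross y-line → (5,3), t=2.6400 (wall)
  → r_2 = 2.6400
beam 3: φ=45°, α=195°
  d=(-0.9659,-0.2588)  start (7,1)  tX=0.7868 tY=2.6273  stride 1/|dx|=1.0353 1/|dy|=3.8637
    cross x-line → (6,1), t=0.7868
    cross x-line → (5,1), t=1.8221
    cross y-line → (5,0), t=2.6273 (wall)
  → r_3 = 2.6273

ranges = [3.4371, 2.6400, 2.6273]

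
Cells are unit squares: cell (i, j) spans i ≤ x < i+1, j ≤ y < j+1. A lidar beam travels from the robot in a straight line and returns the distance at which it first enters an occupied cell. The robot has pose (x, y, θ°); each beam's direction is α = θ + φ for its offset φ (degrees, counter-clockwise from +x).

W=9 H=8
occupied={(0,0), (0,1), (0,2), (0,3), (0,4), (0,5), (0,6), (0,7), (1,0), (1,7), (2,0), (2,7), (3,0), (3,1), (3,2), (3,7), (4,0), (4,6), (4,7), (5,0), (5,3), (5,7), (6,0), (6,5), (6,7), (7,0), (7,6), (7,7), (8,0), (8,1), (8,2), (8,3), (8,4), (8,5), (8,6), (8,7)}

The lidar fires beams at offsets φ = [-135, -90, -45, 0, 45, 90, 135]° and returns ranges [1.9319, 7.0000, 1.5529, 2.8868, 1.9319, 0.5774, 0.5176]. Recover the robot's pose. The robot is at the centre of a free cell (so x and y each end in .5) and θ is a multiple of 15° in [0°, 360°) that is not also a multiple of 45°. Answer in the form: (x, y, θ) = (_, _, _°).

The pose lattice has 36·16 = 576 candidates. Test each by forward raycasting.
  (2.5, 5.5, 285°): beam 1 = 1.7321 ≠ 1.9319 ✗
  (3.5, 3.5, 330°): beam 1 = 2.5882 ≠ 1.9319 ✗
  (3.5, 4.5, 330°): beam 1 = 2.5882 ≠ 1.9319 ✗
  (4.5, 1.5, 30°): beam 1 = 0.5176 ≠ 1.9319 ✗
  …
  (7.5, 3.5, 240°): r_1=1.9319, r_2=7.0000, r_3=1.5529, r_4=2.8868, r_5=1.9319, r_6=0.5774, r_7=0.5176 — all match ✓
No second candidate reproduces the full scan.

(x, y, θ) = (7.5, 3.5, 240°)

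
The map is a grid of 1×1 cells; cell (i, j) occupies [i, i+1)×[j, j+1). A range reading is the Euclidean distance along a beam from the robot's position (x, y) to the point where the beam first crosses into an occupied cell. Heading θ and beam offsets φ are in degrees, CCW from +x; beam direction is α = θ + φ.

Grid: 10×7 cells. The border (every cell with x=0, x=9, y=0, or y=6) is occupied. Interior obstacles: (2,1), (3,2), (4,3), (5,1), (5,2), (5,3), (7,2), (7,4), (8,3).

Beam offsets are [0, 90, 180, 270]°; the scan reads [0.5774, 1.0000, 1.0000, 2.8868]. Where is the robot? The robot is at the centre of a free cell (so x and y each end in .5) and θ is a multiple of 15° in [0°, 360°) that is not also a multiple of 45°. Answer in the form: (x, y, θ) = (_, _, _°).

(x, y, θ) = (6.5, 3.5, 210°)

Enumerate (i+0.5, j+0.5, θ) over the 31 free cells and 16 admissible headings. For each, cast all 4 beams and compare to the given ranges.
  (6.5, 4.5, 300°): beam 1 = 1.7321 ≠ 0.5774 ✗
  (5.5, 5.5, 285°): beam 1 = 1.5529 ≠ 0.5774 ✗
  (7.5, 3.5, 345°): beam 1 = 0.5176 ≠ 0.5774 ✗
  (1.5, 2.5, 330°): beam 1 = 1.0000 ≠ 0.5774 ✗
  …
  (6.5, 3.5, 210°): r_1=0.5774, r_2=1.0000, r_3=1.0000, r_4=2.8868 — all match ✓
Only this pose fits every beam.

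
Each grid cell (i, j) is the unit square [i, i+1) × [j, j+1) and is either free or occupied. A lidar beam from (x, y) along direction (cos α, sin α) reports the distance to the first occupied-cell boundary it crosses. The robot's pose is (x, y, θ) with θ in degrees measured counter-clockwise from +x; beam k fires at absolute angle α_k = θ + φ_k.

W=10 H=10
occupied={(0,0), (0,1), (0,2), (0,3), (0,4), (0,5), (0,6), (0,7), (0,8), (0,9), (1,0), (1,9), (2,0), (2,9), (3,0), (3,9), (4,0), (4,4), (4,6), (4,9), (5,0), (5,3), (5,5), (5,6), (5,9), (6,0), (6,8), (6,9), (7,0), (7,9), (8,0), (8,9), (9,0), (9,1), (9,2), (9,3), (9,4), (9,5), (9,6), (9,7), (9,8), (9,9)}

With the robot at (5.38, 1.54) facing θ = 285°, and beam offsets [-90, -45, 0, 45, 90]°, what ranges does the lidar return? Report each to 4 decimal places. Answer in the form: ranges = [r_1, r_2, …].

beam 1: φ=-90°, α=195°
  dir = (cos 195°, sin 195°) = (-0.9659, -0.2588); from cell (5,1)
  next x-line at t=0.3934, next y-line at t=2.0864; Δt_x=1.0353, Δt_y=3.8637
    x: enter (4,1) at t=0.3934
    x: enter (3,1) at t=1.4287
    y: enter (3,0) at t=2.0864 ← occupied
  → r_1 = 2.0864
beam 2: φ=-45°, α=240°
  dir = (cos 240°, sin 240°) = (-0.5000, -0.8660); from cell (5,1)
  next x-line at t=0.7600, next y-line at t=0.6235; Δt_x=2.0000, Δt_y=1.1547
    y: enter (5,0) at t=0.6235 ← occupied
  → r_2 = 0.6235
beam 3: φ=0°, α=285°
  dir = (cos 285°, sin 285°) = (0.2588, -0.9659); from cell (5,1)
  next x-line at t=2.3955, next y-line at t=0.5590; Δt_x=3.8637, Δt_y=1.0353
    y: enter (5,0) at t=0.5590 ← occupied
  → r_3 = 0.5590
beam 4: φ=45°, α=330°
  dir = (cos 330°, sin 330°) = (0.8660, -0.5000); from cell (5,1)
  next x-line at t=0.7159, next y-line at t=1.0800; Δt_x=1.1547, Δt_y=2.0000
    x: enter (6,1) at t=0.7159
    y: enter (6,0) at t=1.0800 ← occupied
  → r_4 = 1.0800
beam 5: φ=90°, α=15°
  dir = (cos 15°, sin 15°) = (0.9659, 0.2588); from cell (5,1)
  next x-line at t=0.6419, next y-line at t=1.7773; Δt_x=1.0353, Δt_y=3.8637
    x: enter (6,1) at t=0.6419
    x: enter (7,1) at t=1.6771
    y: enter (7,2) at t=1.7773
    x: enter (8,2) at t=2.7124
    x: enter (9,2) at t=3.7477 ← occupied
  → r_5 = 3.7477

ranges = [2.0864, 0.6235, 0.5590, 1.0800, 3.7477]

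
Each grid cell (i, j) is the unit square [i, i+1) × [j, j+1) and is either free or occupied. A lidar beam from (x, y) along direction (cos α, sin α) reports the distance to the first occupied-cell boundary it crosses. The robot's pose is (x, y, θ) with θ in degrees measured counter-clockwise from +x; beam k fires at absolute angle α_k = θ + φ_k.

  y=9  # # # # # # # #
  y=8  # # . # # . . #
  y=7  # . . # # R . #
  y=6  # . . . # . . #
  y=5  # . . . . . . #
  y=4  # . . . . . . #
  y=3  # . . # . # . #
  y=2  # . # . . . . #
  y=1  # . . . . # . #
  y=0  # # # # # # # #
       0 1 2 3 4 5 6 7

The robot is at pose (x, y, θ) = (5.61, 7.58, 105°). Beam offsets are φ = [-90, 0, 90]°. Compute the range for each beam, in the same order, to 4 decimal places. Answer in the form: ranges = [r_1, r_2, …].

ranges = [1.4390, 1.4701, 0.6315]

beam 1: φ=-90°, α=15°
  cosα=0.9659 sinα=0.2588 | (5,7) | tMaxX 0.4038 tMaxY 1.6228 | tΔX 1.0353 tΔY 3.8637
    t=0.4038 [x] (6,7)
    t=1.4390 [x] (7,7) — stop
  → r_1 = 1.4390
beam 2: φ=0°, α=105°
  cosα=-0.2588 sinα=0.9659 | (5,7) | tMaxX 2.3569 tMaxY 0.4348 | tΔX 3.8637 tΔY 1.0353
    t=0.4348 [y] (5,8)
    t=1.4701 [y] (5,9) — stop
  → r_2 = 1.4701
beam 3: φ=90°, α=195°
  cosα=-0.9659 sinα=-0.2588 | (5,7) | tMaxX 0.6315 tMaxY 2.2409 | tΔX 1.0353 tΔY 3.8637
    t=0.6315 [x] (4,7) — stop
  → r_3 = 0.6315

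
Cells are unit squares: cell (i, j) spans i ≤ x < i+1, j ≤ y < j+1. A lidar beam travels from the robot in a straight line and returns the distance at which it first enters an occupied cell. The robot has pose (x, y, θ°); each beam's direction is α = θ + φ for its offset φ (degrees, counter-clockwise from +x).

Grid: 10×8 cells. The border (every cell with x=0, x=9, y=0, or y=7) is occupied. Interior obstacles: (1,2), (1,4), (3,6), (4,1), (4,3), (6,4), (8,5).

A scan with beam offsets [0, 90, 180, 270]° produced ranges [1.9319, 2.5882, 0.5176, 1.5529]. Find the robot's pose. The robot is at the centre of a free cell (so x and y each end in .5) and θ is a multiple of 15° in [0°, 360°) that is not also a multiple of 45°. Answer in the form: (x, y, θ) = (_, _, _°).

(x, y, θ) = (8.5, 3.5, 165°)

Enumerate (i+0.5, j+0.5, θ) over the 41 free cells and 16 admissible headings. For each, cast all 4 beams and compare to the given ranges.
  (6.5, 2.5, 330°): beam 1 = 2.8868 ≠ 1.9319 ✗
  (3.5, 4.5, 120°): beam 1 = 2.8868 ≠ 1.9319 ✗
  (3.5, 1.5, 105°): beam 1 = 5.6940 ≠ 1.9319 ✗
  (6.5, 5.5, 105°): beam 1 = 1.5529 ≠ 1.9319 ✗
  …
  (8.5, 3.5, 165°): r_1=1.9319, r_2=2.5882, r_3=0.5176, r_4=1.5529 — all match ✓
Only this pose fits every beam.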